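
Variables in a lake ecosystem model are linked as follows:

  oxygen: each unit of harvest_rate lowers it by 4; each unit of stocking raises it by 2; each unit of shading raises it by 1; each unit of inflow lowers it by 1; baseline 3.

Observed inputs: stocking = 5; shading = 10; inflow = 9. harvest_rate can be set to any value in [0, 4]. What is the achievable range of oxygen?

-2 to 14

Substituting into the oxygen equation gives oxygen = -4*harvest_rate + 14.
Linear in harvest_rate, so extremes are at the endpoints: harvest_rate = 0 gives oxygen = 14; harvest_rate = 4 gives oxygen = -2.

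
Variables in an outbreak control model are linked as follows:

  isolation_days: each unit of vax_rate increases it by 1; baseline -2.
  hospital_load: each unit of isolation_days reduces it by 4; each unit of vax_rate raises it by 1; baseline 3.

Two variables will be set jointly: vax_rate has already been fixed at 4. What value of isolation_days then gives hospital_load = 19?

isolation_days = -3

With vax_rate held at 4:
Intervening on isolation_days fixes its value directly, overriding its dependence on vax_rate.
Substituting into the hospital_load equation gives hospital_load = -4*isolation_days + 7.
Solve -4*isolation_days + 7 = 19: isolation_days = (19 - 7) / -4 = -3.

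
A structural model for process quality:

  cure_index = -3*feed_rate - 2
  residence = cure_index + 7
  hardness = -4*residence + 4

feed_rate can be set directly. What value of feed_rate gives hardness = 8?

Substituting into the residence equation gives residence = -3*feed_rate + 5.
Substituting into the hardness equation gives hardness = 12*feed_rate - 16.
Solve 12*feed_rate - 16 = 8: feed_rate = (8 + 16) / 12 = 2.

feed_rate = 2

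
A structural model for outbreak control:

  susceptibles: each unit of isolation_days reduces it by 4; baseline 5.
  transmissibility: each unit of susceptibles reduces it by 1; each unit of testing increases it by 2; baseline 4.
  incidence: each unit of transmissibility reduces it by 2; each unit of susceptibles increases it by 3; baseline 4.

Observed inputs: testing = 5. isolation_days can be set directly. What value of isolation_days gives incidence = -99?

isolation_days = 5

Substituting into the transmissibility equation gives transmissibility = 4*isolation_days + 9.
incidence becomes -20*isolation_days + 1.
Solve -20*isolation_days + 1 = -99: isolation_days = (-99 - 1) / -20 = 5.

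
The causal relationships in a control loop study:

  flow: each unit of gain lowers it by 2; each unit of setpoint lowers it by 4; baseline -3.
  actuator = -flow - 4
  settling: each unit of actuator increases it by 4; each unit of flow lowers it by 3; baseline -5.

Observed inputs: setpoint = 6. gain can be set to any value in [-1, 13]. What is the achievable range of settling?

Substituting into the flow equation gives flow = -2*gain - 27.
So actuator = 2*gain + 23.
Substituting into the settling equation gives settling = 14*gain + 168.
Linear in gain, so extremes are at the endpoints: gain = -1 gives settling = 154; gain = 13 gives settling = 350.

154 to 350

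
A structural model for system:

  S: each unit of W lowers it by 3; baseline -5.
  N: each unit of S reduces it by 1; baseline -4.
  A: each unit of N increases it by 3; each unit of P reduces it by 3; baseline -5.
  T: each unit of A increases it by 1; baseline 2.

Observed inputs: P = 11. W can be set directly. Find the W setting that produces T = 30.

Substituting into the N equation gives N = 3*W + 1.
So A = 9*W - 35.
Substituting into the T equation gives T = 9*W - 33.
Solve 9*W - 33 = 30: W = (30 + 33) / 9 = 7.

W = 7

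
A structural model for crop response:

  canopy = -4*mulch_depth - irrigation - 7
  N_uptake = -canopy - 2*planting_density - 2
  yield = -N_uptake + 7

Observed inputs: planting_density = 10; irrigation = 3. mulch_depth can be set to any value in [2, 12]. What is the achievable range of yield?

Substituting into the canopy equation gives canopy = -4*mulch_depth - 10.
Substituting into the N_uptake equation gives N_uptake = 4*mulch_depth - 12.
yield becomes -4*mulch_depth + 19.
Linear in mulch_depth, so extremes are at the endpoints: mulch_depth = 2 gives yield = 11; mulch_depth = 12 gives yield = -29.

-29 to 11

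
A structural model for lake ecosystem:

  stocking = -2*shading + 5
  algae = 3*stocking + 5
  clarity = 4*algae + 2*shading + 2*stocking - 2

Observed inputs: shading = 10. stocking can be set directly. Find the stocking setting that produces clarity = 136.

Intervening on stocking fixes its value directly, overriding its dependence on shading.
Substituting into the clarity equation gives clarity = 14*stocking + 38.
Solve 14*stocking + 38 = 136: stocking = (136 - 38) / 14 = 7.

stocking = 7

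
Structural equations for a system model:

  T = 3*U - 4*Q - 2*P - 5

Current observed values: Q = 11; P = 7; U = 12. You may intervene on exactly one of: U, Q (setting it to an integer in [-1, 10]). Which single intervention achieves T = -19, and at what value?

Intervening on U: T = 3*U - 63. Reaching -19 requires U = 44/3, not an integer.
Intervening on Q: with other inputs at their observed values, T = -4*Q + 17. Solving for -19 gives Q = 9, within [-1, 10].

set Q = 9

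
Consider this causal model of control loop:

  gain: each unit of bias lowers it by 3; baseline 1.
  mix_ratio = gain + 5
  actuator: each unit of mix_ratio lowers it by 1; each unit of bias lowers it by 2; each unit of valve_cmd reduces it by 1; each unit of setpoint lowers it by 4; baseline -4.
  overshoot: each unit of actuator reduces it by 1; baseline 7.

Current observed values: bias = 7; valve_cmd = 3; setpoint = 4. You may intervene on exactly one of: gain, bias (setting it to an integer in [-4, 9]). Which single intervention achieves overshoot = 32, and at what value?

set bias = 4

Intervening on gain: overshoot = gain + 49. Reaching 32 requires gain = -17, outside [-4, 9].
Intervening on bias: with other inputs at their observed values, overshoot = -bias + 36. Solving for 32 gives bias = 4, within [-4, 9].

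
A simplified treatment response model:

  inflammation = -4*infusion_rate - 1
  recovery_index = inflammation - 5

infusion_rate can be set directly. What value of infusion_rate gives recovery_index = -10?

infusion_rate = 1

Substituting into the recovery_index equation gives recovery_index = -4*infusion_rate - 6.
Solve -4*infusion_rate - 6 = -10: infusion_rate = (-10 + 6) / -4 = 1.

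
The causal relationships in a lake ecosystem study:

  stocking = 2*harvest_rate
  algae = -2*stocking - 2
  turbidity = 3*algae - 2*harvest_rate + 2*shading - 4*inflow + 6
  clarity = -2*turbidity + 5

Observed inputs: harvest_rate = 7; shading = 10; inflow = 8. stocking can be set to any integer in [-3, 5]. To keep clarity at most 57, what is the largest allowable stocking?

stocking = 0

Intervening on stocking fixes its value directly, overriding its dependence on harvest_rate.
Substituting into the turbidity equation gives turbidity = -6*stocking - 26.
Substituting into the clarity equation gives clarity = 12*stocking + 57.
Require 12*stocking + 57 ≤ 57, so stocking ≤ 0.
The largest integer in [-3, 5] satisfying this is 0.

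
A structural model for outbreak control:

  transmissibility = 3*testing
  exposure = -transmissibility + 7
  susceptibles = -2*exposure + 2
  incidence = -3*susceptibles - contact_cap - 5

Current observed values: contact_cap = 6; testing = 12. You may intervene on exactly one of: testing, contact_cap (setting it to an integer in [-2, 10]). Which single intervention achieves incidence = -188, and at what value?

Intervening on testing: incidence = -18*testing + 25. Reaching -188 requires testing = 71/6, not an integer.
Intervening on contact_cap: with other inputs at their observed values, incidence = -contact_cap - 185. Solving for -188 gives contact_cap = 3, within [-2, 10].

set contact_cap = 3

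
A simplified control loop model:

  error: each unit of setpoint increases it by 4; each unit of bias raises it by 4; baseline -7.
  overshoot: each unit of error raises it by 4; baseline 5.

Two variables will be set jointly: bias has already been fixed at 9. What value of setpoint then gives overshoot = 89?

setpoint = -2

With bias held at 9:
Substituting into the error equation gives error = 4*setpoint + 29.
Substituting into the overshoot equation gives overshoot = 16*setpoint + 121.
Solve 16*setpoint + 121 = 89: setpoint = (89 - 121) / 16 = -2.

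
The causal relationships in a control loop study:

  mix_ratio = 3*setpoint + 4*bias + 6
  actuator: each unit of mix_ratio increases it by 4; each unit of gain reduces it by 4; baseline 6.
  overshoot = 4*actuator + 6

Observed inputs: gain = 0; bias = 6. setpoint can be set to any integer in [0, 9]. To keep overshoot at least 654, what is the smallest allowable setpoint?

setpoint = 3

Substituting into the mix_ratio equation gives mix_ratio = 3*setpoint + 30.
Substituting into the actuator equation gives actuator = 12*setpoint + 126.
This gives overshoot = 48*setpoint + 510.
Require 48*setpoint + 510 ≥ 654, so setpoint ≥ 3.
The smallest integer in [0, 9] satisfying this is 3.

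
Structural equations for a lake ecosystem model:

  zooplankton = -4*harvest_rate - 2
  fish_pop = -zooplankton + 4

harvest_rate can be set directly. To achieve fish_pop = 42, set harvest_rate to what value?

Substituting into the fish_pop equation gives fish_pop = 4*harvest_rate + 6.
Solve 4*harvest_rate + 6 = 42: harvest_rate = (42 - 6) / 4 = 9.

harvest_rate = 9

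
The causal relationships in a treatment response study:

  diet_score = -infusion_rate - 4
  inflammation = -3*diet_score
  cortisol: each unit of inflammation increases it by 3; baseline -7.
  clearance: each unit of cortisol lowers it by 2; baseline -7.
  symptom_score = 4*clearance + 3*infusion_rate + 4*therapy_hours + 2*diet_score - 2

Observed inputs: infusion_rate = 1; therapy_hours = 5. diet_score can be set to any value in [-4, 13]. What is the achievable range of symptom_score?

Intervening on diet_score fixes its value directly, overriding its dependence on infusion_rate.
Substituting into the cortisol equation gives cortisol = -9*diet_score - 7.
This gives clearance = 18*diet_score + 7.
So symptom_score = 74*diet_score + 49.
Linear in diet_score, so extremes are at the endpoints: diet_score = -4 gives symptom_score = -247; diet_score = 13 gives symptom_score = 1011.

-247 to 1011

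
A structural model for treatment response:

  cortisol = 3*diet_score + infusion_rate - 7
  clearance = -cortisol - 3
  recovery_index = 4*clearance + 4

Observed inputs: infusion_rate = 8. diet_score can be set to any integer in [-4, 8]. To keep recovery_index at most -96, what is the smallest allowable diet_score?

diet_score = 7

Substituting into the cortisol equation gives cortisol = 3*diet_score + 1.
Substituting into the clearance equation gives clearance = -3*diet_score - 4.
recovery_index becomes -12*diet_score - 12.
Require -12*diet_score - 12 ≤ -96, so diet_score ≥ 7.
The smallest integer in [-4, 8] satisfying this is 7.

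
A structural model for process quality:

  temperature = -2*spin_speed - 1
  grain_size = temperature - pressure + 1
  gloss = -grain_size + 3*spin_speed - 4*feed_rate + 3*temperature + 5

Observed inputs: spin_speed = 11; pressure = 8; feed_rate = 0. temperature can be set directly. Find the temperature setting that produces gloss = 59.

temperature = 7

Intervening on temperature fixes its value directly, overriding its dependence on spin_speed.
Substituting into the grain_size equation gives grain_size = temperature - 7.
This gives gloss = 2*temperature + 45.
Solve 2*temperature + 45 = 59: temperature = (59 - 45) / 2 = 7.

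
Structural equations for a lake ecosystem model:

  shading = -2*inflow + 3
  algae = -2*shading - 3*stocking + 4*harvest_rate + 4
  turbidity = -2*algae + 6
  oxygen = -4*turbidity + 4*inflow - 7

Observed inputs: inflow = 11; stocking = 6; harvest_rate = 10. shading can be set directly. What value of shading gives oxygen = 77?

shading = 9

Intervening on shading fixes its value directly, overriding its dependence on inflow.
Substituting into the algae equation gives algae = -2*shading + 26.
turbidity becomes 4*shading - 46.
Substituting into the oxygen equation gives oxygen = -16*shading + 221.
Solve -16*shading + 221 = 77: shading = (77 - 221) / -16 = 9.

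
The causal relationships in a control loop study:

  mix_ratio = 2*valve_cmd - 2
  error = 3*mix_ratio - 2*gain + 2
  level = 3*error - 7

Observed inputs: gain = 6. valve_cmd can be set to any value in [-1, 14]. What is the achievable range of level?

-73 to 197

Substituting into the error equation gives error = 6*valve_cmd - 16.
This gives level = 18*valve_cmd - 55.
Linear in valve_cmd, so extremes are at the endpoints: valve_cmd = -1 gives level = -73; valve_cmd = 14 gives level = 197.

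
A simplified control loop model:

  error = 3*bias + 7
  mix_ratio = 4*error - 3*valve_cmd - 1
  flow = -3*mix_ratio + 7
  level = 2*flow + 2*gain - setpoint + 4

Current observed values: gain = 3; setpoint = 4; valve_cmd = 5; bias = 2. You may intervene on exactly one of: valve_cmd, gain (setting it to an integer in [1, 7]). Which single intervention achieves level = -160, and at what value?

Intervening on valve_cmd: with other inputs at their observed values, level = 18*valve_cmd - 286. Solving for -160 gives valve_cmd = 7, within [1, 7].
Intervening on gain: level = 2*gain - 202. Reaching -160 requires gain = 21, outside [1, 7].

set valve_cmd = 7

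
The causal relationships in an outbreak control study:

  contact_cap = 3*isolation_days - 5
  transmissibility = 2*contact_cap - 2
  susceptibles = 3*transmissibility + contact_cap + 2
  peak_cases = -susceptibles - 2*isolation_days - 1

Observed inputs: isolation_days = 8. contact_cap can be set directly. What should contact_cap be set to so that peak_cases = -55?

Intervening on contact_cap fixes its value directly, overriding its dependence on isolation_days.
Substituting into the susceptibles equation gives susceptibles = 7*contact_cap - 4.
So peak_cases = -7*contact_cap - 13.
Solve -7*contact_cap - 13 = -55: contact_cap = (-55 + 13) / -7 = 6.

contact_cap = 6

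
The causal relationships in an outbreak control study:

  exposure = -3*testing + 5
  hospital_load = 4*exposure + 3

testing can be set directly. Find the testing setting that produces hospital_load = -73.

testing = 8

Substituting into the hospital_load equation gives hospital_load = -12*testing + 23.
Solve -12*testing + 23 = -73: testing = (-73 - 23) / -12 = 8.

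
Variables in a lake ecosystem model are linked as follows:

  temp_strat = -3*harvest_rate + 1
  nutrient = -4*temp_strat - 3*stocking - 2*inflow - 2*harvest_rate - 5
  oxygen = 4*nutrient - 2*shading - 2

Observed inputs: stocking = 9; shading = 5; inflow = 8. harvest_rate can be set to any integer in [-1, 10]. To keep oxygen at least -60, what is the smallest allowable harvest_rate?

harvest_rate = 4

Substituting into the nutrient equation gives nutrient = 10*harvest_rate - 52.
Substituting into the oxygen equation gives oxygen = 40*harvest_rate - 220.
Require 40*harvest_rate - 220 ≥ -60, so harvest_rate ≥ 4.
The smallest integer in [-1, 10] satisfying this is 4.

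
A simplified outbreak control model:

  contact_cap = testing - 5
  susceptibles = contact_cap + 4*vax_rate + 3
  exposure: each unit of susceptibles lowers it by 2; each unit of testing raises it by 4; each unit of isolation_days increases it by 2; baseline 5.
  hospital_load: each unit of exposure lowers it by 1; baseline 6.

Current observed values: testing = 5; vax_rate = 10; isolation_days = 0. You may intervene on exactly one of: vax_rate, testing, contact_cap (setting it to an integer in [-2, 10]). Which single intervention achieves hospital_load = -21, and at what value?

set vax_rate = -1

Intervening on vax_rate: with other inputs at their observed values, hospital_load = 8*vax_rate - 13. Solving for -21 gives vax_rate = -1, within [-2, 10].
Intervening on testing: hospital_load = -2*testing + 77. Reaching -21 requires testing = 49, outside [-2, 10].
Intervening on contact_cap: hospital_load = 2*contact_cap + 67. Reaching -21 requires contact_cap = -44, outside [-2, 10].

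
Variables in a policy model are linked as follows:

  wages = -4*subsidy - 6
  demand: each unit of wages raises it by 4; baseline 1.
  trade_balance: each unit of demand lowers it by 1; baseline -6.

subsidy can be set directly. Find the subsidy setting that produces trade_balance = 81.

subsidy = 4

Substituting into the demand equation gives demand = -16*subsidy - 23.
So trade_balance = 16*subsidy + 17.
Solve 16*subsidy + 17 = 81: subsidy = (81 - 17) / 16 = 4.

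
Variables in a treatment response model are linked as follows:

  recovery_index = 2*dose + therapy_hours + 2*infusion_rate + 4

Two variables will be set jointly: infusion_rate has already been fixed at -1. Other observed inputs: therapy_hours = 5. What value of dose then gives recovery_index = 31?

With infusion_rate held at -1:
Substituting into the recovery_index equation gives recovery_index = 2*dose + 7.
Solve 2*dose + 7 = 31: dose = (31 - 7) / 2 = 12.

dose = 12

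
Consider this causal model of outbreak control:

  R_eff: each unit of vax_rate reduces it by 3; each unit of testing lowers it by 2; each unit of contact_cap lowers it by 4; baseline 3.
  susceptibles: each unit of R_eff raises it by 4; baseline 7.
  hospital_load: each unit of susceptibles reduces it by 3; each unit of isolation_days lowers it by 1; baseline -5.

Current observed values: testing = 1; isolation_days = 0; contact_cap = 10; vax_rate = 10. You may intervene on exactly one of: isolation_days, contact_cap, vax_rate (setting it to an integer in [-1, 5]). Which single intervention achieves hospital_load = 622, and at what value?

Intervening on isolation_days: hospital_load = -isolation_days + 802. Reaching 622 requires isolation_days = 180, outside [-1, 5].
Intervening on contact_cap: hospital_load = 48*contact_cap + 322. Reaching 622 requires contact_cap = 25/4, not an integer.
Intervening on vax_rate: with other inputs at their observed values, hospital_load = 36*vax_rate + 442. Solving for 622 gives vax_rate = 5, within [-1, 5].

set vax_rate = 5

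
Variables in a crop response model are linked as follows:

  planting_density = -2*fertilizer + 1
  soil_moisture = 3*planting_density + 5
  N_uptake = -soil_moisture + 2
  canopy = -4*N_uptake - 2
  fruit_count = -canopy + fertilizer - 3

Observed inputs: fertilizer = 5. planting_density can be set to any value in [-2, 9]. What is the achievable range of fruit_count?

-116 to 16

Intervening on planting_density fixes its value directly, overriding its dependence on fertilizer.
Substituting into the N_uptake equation gives N_uptake = -3*planting_density - 3.
Substituting into the canopy equation gives canopy = 12*planting_density + 10.
So fruit_count = -12*planting_density - 8.
Linear in planting_density, so extremes are at the endpoints: planting_density = -2 gives fruit_count = 16; planting_density = 9 gives fruit_count = -116.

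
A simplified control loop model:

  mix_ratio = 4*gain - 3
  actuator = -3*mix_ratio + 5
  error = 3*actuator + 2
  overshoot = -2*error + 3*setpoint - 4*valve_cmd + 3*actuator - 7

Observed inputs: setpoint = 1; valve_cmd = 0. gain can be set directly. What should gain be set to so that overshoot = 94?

Substituting into the actuator equation gives actuator = -12*gain + 14.
error becomes -36*gain + 44.
So overshoot = 36*gain - 50.
Solve 36*gain - 50 = 94: gain = (94 + 50) / 36 = 4.

gain = 4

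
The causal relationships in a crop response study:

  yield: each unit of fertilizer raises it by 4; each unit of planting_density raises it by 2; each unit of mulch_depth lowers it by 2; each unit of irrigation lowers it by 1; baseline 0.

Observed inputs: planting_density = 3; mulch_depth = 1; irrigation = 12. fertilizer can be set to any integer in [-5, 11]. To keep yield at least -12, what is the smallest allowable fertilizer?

Substituting into the yield equation gives yield = 4*fertilizer - 8.
Require 4*fertilizer - 8 ≥ -12, so fertilizer ≥ -1.
The smallest integer in [-5, 11] satisfying this is -1.

fertilizer = -1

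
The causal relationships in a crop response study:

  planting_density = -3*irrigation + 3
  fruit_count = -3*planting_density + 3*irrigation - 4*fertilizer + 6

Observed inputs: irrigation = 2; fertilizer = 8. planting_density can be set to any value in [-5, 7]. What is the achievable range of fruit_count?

Intervening on planting_density fixes its value directly, overriding its dependence on irrigation.
Substituting into the fruit_count equation gives fruit_count = -3*planting_density - 20.
Linear in planting_density, so extremes are at the endpoints: planting_density = -5 gives fruit_count = -5; planting_density = 7 gives fruit_count = -41.

-41 to -5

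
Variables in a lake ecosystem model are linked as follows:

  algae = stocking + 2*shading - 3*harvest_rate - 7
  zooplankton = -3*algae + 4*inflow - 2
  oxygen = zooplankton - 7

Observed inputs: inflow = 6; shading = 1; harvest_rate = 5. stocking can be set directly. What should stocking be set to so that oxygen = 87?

Substituting into the algae equation gives algae = stocking - 20.
Substituting into the zooplankton equation gives zooplankton = -3*stocking + 82.
Substituting into the oxygen equation gives oxygen = -3*stocking + 75.
Solve -3*stocking + 75 = 87: stocking = (87 - 75) / -3 = -4.

stocking = -4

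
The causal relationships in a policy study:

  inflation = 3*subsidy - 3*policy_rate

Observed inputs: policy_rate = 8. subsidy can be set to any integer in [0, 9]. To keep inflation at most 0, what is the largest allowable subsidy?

Substituting into the inflation equation gives inflation = 3*subsidy - 24.
Require 3*subsidy - 24 ≤ 0, so subsidy ≤ 8.
The largest integer in [0, 9] satisfying this is 8.

subsidy = 8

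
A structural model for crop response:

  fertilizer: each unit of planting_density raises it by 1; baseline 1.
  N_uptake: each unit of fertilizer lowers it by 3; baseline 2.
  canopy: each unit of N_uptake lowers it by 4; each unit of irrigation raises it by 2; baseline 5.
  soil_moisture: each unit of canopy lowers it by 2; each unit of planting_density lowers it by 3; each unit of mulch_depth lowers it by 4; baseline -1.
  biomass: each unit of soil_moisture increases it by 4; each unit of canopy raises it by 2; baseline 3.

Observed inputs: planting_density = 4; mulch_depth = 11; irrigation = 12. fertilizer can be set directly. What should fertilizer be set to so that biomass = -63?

Intervening on fertilizer fixes its value directly, overriding its dependence on planting_density.
Substituting into the canopy equation gives canopy = 12*fertilizer + 21.
So soil_moisture = -24*fertilizer - 99.
This gives biomass = -72*fertilizer - 351.
Solve -72*fertilizer - 351 = -63: fertilizer = (-63 + 351) / -72 = -4.

fertilizer = -4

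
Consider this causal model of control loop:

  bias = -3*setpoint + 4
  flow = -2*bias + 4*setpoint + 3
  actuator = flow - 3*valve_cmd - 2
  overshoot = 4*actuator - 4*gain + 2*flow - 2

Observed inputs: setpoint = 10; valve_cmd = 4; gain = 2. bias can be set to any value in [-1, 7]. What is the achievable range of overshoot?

Intervening on bias fixes its value directly, overriding its dependence on setpoint.
Substituting into the flow equation gives flow = -2*bias + 43.
Substituting into the actuator equation gives actuator = -2*bias + 29.
Substituting into the overshoot equation gives overshoot = -12*bias + 192.
Linear in bias, so extremes are at the endpoints: bias = -1 gives overshoot = 204; bias = 7 gives overshoot = 108.

108 to 204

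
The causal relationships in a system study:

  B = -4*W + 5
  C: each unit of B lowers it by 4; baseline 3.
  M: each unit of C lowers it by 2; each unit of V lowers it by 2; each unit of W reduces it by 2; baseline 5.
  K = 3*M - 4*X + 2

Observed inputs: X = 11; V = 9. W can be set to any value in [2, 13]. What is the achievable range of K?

Substituting into the C equation gives C = 16*W - 17.
Substituting into the M equation gives M = -34*W + 21.
Substituting into the K equation gives K = -102*W + 21.
Linear in W, so extremes are at the endpoints: W = 2 gives K = -183; W = 13 gives K = -1305.

-1305 to -183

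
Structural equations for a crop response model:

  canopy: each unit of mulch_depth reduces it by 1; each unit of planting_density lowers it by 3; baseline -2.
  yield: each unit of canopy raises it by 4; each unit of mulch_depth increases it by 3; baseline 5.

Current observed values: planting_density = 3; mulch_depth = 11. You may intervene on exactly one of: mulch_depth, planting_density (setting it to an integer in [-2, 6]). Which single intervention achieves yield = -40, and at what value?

Intervening on mulch_depth: with other inputs at their observed values, yield = -mulch_depth - 39. Solving for -40 gives mulch_depth = 1, within [-2, 6].
Intervening on planting_density: yield = -12*planting_density - 14. Reaching -40 requires planting_density = 13/6, not an integer.

set mulch_depth = 1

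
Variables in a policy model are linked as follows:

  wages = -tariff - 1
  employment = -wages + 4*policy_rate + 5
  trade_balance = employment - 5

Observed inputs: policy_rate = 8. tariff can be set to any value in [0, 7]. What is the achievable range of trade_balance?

Substituting into the employment equation gives employment = tariff + 38.
Substituting into the trade_balance equation gives trade_balance = tariff + 33.
Linear in tariff, so extremes are at the endpoints: tariff = 0 gives trade_balance = 33; tariff = 7 gives trade_balance = 40.

33 to 40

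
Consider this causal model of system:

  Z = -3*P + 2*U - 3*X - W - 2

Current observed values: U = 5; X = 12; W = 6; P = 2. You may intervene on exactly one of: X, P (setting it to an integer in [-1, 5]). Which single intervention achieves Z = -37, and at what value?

Intervening on X: Z = -3*X - 4. Reaching -37 requires X = 11, outside [-1, 5].
Intervening on P: with other inputs at their observed values, Z = -3*P - 34. Solving for -37 gives P = 1, within [-1, 5].

set P = 1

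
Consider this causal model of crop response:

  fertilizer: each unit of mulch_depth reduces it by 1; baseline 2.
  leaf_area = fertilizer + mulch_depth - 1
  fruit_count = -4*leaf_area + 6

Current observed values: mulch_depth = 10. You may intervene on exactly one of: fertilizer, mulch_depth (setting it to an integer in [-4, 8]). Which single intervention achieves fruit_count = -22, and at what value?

Intervening on fertilizer: with other inputs at their observed values, fruit_count = -4*fertilizer - 30. Solving for -22 gives fertilizer = -2, within [-4, 8].
Intervening on mulch_depth: the paths from mulch_depth to fruit_count cancel (net effect zero), leaving fruit_count = 2; -22 is unreachable this way.

set fertilizer = -2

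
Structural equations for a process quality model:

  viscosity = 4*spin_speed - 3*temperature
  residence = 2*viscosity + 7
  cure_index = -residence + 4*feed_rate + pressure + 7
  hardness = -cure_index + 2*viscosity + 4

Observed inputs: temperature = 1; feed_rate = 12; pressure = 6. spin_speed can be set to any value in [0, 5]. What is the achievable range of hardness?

Substituting into the viscosity equation gives viscosity = 4*spin_speed - 3.
This gives residence = 8*spin_speed + 1.
cure_index becomes -8*spin_speed + 60.
hardness becomes 16*spin_speed - 62.
Linear in spin_speed, so extremes are at the endpoints: spin_speed = 0 gives hardness = -62; spin_speed = 5 gives hardness = 18.

-62 to 18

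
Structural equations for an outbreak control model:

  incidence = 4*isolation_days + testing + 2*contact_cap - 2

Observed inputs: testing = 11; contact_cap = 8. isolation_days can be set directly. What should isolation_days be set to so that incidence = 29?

isolation_days = 1

Substituting into the incidence equation gives incidence = 4*isolation_days + 25.
Solve 4*isolation_days + 25 = 29: isolation_days = (29 - 25) / 4 = 1.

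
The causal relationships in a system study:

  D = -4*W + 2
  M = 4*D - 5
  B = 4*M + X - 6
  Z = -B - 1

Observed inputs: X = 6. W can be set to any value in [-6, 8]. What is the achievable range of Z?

Substituting into the M equation gives M = -16*W + 3.
B becomes -64*W + 12.
Substituting into the Z equation gives Z = 64*W - 13.
Linear in W, so extremes are at the endpoints: W = -6 gives Z = -397; W = 8 gives Z = 499.

-397 to 499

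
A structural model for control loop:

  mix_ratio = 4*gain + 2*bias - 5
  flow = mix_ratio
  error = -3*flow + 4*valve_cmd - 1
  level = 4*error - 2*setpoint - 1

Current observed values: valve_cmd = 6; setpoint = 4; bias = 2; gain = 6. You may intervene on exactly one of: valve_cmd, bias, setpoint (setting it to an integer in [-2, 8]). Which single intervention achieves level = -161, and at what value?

Intervening on valve_cmd: with other inputs at their observed values, level = 16*valve_cmd - 289. Solving for -161 gives valve_cmd = 8, within [-2, 8].
Intervening on bias: level = -24*bias - 145. Reaching -161 requires bias = 2/3, not an integer.
Intervening on setpoint: level = -2*setpoint - 185. Reaching -161 requires setpoint = -12, outside [-2, 8].

set valve_cmd = 8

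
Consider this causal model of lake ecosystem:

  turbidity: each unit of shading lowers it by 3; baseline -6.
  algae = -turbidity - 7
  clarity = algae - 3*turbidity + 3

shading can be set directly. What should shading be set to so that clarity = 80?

Substituting into the algae equation gives algae = 3*shading - 1.
So clarity = 12*shading + 20.
Solve 12*shading + 20 = 80: shading = (80 - 20) / 12 = 5.

shading = 5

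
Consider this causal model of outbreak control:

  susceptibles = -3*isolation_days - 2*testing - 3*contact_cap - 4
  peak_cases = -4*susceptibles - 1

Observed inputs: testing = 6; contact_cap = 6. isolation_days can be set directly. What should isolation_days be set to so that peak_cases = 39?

Substituting into the susceptibles equation gives susceptibles = -3*isolation_days - 34.
Substituting into the peak_cases equation gives peak_cases = 12*isolation_days + 135.
Solve 12*isolation_days + 135 = 39: isolation_days = (39 - 135) / 12 = -8.

isolation_days = -8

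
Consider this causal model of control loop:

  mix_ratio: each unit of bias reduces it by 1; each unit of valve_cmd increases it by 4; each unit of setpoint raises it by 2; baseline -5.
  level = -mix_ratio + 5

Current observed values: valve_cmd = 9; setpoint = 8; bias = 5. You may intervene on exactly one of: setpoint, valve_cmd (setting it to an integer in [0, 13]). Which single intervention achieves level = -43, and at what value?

Intervening on setpoint: with other inputs at their observed values, level = -2*setpoint - 21. Solving for -43 gives setpoint = 11, within [0, 13].
Intervening on valve_cmd: level = -4*valve_cmd - 1. Reaching -43 requires valve_cmd = 21/2, not an integer.

set setpoint = 11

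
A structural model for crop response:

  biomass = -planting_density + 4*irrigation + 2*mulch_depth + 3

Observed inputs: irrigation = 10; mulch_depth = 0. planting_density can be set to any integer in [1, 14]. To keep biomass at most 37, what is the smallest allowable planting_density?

planting_density = 6

Substituting into the biomass equation gives biomass = -planting_density + 43.
Require -planting_density + 43 ≤ 37, so planting_density ≥ 6.
The smallest integer in [1, 14] satisfying this is 6.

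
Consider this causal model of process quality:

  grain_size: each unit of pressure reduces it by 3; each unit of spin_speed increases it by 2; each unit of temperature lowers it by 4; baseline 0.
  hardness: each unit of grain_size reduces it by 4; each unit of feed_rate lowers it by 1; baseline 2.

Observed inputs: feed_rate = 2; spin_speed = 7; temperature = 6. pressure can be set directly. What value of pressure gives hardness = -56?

pressure = -8

Substituting into the grain_size equation gives grain_size = -3*pressure - 10.
Substituting into the hardness equation gives hardness = 12*pressure + 40.
Solve 12*pressure + 40 = -56: pressure = (-56 - 40) / 12 = -8.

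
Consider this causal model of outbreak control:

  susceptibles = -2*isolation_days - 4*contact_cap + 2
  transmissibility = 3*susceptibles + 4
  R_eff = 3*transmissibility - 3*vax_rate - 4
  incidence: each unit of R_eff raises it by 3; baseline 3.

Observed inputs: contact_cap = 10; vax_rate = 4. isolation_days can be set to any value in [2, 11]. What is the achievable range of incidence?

-1629 to -1143

Substituting into the susceptibles equation gives susceptibles = -2*isolation_days - 38.
Substituting into the transmissibility equation gives transmissibility = -6*isolation_days - 110.
This gives R_eff = -18*isolation_days - 346.
This gives incidence = -54*isolation_days - 1035.
Linear in isolation_days, so extremes are at the endpoints: isolation_days = 2 gives incidence = -1143; isolation_days = 11 gives incidence = -1629.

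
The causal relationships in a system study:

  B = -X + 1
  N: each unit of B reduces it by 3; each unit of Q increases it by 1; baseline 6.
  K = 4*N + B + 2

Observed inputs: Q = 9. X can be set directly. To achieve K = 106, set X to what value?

X = 5

Substituting into the N equation gives N = 3*X + 12.
Substituting into the K equation gives K = 11*X + 51.
Solve 11*X + 51 = 106: X = (106 - 51) / 11 = 5.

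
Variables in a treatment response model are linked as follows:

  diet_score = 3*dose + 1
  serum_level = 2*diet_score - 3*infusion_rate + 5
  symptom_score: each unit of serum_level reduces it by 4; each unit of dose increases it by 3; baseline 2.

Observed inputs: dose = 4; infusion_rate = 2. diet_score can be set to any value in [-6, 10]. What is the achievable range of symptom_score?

Intervening on diet_score fixes its value directly, overriding its dependence on dose.
Substituting into the serum_level equation gives serum_level = 2*diet_score - 1.
So symptom_score = -8*diet_score + 18.
Linear in diet_score, so extremes are at the endpoints: diet_score = -6 gives symptom_score = 66; diet_score = 10 gives symptom_score = -62.

-62 to 66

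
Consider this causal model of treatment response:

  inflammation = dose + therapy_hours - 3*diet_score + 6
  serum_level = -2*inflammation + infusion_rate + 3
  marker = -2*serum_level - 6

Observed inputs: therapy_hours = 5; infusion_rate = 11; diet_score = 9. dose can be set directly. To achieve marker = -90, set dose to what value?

Substituting into the inflammation equation gives inflammation = dose - 16.
Substituting into the serum_level equation gives serum_level = -2*dose + 46.
Substituting into the marker equation gives marker = 4*dose - 98.
Solve 4*dose - 98 = -90: dose = (-90 + 98) / 4 = 2.

dose = 2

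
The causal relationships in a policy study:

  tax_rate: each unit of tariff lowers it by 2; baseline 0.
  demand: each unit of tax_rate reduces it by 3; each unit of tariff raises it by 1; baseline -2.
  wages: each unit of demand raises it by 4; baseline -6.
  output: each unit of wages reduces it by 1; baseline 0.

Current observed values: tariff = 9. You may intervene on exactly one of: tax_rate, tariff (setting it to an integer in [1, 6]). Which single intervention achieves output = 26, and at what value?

Intervening on tax_rate: with other inputs at their observed values, output = 12*tax_rate - 22. Solving for 26 gives tax_rate = 4, within [1, 6].
Intervening on tariff: output = -28*tariff + 14. Reaching 26 requires tariff = -3/7, not an integer.

set tax_rate = 4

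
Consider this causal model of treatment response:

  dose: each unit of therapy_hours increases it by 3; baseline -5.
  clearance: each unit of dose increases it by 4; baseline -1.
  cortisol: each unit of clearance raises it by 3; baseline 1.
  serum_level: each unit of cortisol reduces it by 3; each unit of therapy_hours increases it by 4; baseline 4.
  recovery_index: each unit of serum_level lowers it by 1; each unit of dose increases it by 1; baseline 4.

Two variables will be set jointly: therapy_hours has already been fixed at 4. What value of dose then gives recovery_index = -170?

dose = -4

With therapy_hours held at 4:
Intervening on dose fixes its value directly, overriding its dependence on therapy_hours.
Substituting into the cortisol equation gives cortisol = 12*dose - 2.
So serum_level = -36*dose + 26.
Substituting into the recovery_index equation gives recovery_index = 37*dose - 22.
Solve 37*dose - 22 = -170: dose = (-170 + 22) / 37 = -4.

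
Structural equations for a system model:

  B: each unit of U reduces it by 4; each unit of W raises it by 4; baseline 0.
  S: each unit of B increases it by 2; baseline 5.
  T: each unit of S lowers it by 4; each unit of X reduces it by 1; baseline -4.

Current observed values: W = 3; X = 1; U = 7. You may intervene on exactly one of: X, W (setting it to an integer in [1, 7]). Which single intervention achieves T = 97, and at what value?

set X = 7

Intervening on X: with other inputs at their observed values, T = -X + 104. Solving for 97 gives X = 7, within [1, 7].
Intervening on W: T = -32*W + 199. Reaching 97 requires W = 51/16, not an integer.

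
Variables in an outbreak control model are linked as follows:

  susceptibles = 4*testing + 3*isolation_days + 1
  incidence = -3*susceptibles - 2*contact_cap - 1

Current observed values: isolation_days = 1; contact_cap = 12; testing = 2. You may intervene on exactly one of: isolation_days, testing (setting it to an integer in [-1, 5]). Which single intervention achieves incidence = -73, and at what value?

Intervening on isolation_days: incidence = -9*isolation_days - 52. Reaching -73 requires isolation_days = 7/3, not an integer.
Intervening on testing: with other inputs at their observed values, incidence = -12*testing - 37. Solving for -73 gives testing = 3, within [-1, 5].

set testing = 3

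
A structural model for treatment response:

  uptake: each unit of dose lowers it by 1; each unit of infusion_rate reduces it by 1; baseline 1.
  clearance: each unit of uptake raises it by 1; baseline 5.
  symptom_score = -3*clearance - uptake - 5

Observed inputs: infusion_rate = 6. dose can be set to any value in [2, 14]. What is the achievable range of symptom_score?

Substituting into the uptake equation gives uptake = -dose - 5.
Substituting into the clearance equation gives clearance = -dose.
symptom_score becomes 4*dose.
Linear in dose, so extremes are at the endpoints: dose = 2 gives symptom_score = 8; dose = 14 gives symptom_score = 56.

8 to 56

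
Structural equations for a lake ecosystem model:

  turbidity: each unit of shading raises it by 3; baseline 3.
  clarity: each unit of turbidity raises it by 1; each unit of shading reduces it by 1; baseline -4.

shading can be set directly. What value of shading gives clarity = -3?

shading = -1

Substituting into the clarity equation gives clarity = 2*shading - 1.
Solve 2*shading - 1 = -3: shading = (-3 + 1) / 2 = -1.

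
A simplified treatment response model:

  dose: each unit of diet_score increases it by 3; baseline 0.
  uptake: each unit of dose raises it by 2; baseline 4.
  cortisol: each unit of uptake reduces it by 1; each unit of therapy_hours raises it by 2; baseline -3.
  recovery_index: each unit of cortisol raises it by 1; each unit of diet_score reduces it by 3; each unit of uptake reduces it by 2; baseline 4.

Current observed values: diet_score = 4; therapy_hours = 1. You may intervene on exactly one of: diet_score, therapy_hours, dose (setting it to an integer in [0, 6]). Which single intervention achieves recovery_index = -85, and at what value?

Intervening on diet_score: recovery_index = -21*diet_score - 9. Reaching -85 requires diet_score = 76/21, not an integer.
Intervening on therapy_hours: with other inputs at their observed values, recovery_index = 2*therapy_hours - 95. Solving for -85 gives therapy_hours = 5, within [0, 6].
Intervening on dose: recovery_index = -6*dose - 21. Reaching -85 requires dose = 32/3, not an integer.

set therapy_hours = 5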